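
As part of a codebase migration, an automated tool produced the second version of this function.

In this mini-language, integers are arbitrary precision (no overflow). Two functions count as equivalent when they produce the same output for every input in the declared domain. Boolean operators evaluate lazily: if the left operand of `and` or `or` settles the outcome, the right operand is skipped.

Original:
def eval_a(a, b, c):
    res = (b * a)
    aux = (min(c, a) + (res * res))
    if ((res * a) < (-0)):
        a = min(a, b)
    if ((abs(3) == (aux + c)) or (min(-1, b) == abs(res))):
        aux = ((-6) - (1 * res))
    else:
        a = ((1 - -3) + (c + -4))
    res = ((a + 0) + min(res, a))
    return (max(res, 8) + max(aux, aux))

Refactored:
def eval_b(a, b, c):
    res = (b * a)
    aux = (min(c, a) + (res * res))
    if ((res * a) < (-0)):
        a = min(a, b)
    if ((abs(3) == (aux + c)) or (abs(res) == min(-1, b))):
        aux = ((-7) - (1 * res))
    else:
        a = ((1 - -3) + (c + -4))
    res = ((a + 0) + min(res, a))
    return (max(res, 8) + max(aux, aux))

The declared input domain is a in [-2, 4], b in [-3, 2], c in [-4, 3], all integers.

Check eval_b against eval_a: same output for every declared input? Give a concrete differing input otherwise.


On input a=-2, b=-1, c=1, eval_a returns 0 while eval_b returns -1.
verdict: not equivalent; witness: a=-2, b=-1, c=1


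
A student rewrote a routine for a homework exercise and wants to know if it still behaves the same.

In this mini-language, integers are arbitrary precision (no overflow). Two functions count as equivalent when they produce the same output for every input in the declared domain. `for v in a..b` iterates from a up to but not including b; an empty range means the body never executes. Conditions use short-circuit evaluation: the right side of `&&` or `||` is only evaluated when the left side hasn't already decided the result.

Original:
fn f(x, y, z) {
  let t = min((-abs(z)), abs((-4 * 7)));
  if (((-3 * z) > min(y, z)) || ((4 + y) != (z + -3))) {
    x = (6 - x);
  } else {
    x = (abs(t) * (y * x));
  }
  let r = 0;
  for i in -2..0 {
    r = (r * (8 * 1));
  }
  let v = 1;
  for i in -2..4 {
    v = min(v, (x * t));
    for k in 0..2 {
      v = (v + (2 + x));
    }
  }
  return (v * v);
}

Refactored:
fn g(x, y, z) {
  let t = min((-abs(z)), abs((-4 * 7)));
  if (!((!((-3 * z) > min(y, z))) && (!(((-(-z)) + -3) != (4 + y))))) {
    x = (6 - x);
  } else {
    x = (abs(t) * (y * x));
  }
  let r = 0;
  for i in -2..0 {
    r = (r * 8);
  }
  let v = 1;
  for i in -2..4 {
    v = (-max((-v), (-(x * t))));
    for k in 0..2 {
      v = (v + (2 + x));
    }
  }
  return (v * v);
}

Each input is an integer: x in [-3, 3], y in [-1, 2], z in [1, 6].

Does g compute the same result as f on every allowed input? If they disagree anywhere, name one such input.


The two versions differ — the changes include min/max/abs usage differs, plus constant usage differs, plus boolean connective usage differs, plus arithmetic usage differs.
Spot check at x=0, y=2, z=6 — f: t=-6, then (((-3 * z) > min(y, z)) || ((4 + y) != (z + -3))) is true, then x=6, then r=0, then (i=-2), then r=0, then (i=-1), then r=0, then v=1, then (i=-2), then v=-36, then (k=0), then v=-28, then (k=1), then v=-20, then (i=-1), then v=-36, then (k=0), then v=-28, then (k=1), then v=-20, then (i=0), then v=-36, then (k=0), then v=-28, then (k=1), then v=-20, then (i=1), then v=-36, then (k=0), then v=-28, then (k=1), then v=-20, then (i=2), then v=-36, then (k=0), then v=-28, then (k=1), then v=-20, then (i=3), then v=-36, then (k=0), then v=-28, then (k=1), then v=-20, then returns 400. g: t=-6, then (!((!((-3 * z) > min(y, z))) && (!(((-(-z)) + -3) != (4 + y))))) is true, then x=6, then r=0, then (i=-2), then r=0, then (i=-1), then r=0, then v=1, then (i=-2), then v=-36, then (k=0), then v=-28, then (k=1), then v=-20, then (i=-1), then v=-36, then (k=0), then v=-28, then (k=1), then v=-20, then (i=0), then v=-36, then (k=0), then v=-28, then (k=1), then v=-20, then (i=1), then v=-36, then (k=0), then v=-28, then (k=1), then v=-20, then (i=2), then v=-36, then (k=0), then v=-28, then (k=1), then v=-20, then (i=3), then v=-36, then (k=0), then v=-28, then (k=1), then v=-20, then returns 400. Both give 400.
Sweeping the whole domain (168 inputs) finds no disagreement.
verdict: equivalent


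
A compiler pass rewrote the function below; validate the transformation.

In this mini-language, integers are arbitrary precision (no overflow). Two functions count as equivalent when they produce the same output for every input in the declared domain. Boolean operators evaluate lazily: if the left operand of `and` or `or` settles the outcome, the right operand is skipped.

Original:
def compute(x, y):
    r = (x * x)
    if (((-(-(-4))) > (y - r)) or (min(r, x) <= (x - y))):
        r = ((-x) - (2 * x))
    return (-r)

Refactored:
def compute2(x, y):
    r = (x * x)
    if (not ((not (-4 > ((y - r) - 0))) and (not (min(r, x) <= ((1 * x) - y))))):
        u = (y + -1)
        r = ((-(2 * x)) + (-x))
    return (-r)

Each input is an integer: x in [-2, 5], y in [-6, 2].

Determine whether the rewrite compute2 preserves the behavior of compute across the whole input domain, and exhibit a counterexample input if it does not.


Changes here: local variable names differ; boolean connective usage differs; constant usage differs; statement counts differ; arithmetic usage differs; the full 72-point sweep finds no disagreement.
verdict: equivalent


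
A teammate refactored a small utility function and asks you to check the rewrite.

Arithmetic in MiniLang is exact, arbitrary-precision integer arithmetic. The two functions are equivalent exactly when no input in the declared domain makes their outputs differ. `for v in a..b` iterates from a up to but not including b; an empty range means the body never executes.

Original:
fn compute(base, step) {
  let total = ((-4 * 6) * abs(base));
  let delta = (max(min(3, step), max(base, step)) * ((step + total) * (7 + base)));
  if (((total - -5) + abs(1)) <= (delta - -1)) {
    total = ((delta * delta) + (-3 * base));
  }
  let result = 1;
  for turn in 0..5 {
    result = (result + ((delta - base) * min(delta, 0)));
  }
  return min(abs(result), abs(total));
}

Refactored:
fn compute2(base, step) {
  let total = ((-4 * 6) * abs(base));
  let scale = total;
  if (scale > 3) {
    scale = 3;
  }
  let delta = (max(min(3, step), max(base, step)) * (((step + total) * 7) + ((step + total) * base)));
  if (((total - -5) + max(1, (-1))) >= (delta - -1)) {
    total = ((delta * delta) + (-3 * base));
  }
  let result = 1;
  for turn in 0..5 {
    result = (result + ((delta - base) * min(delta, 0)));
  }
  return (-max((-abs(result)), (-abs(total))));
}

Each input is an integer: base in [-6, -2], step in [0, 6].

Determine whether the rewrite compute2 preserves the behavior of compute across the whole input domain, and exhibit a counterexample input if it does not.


Evaluate both at base=-6, step=1.
compute: total = -144; delta = -143; (((total - -5) + abs(1)) <= (delta - -1)) -> false; result = 1; [turn=0]; result = 19592; [turn=1]; result = 39183; [turn=2]; result = 58774; [turn=3]; result = 78365; [turn=4]; result = 97956; return 144
compute2: total = -144; scale = -144; (scale > 3) -> false; delta = -143; (((total - -5) + max(1, (-1))) >= (delta - -1)) -> true; total = 20467; result = 1; [turn=0]; result = 19592; [turn=1]; result = 39183; [turn=2]; result = 58774; [turn=3]; result = 78365; [turn=4]; result = 97956; return 20467
144 != 20467, so the rewrite changes behavior.
verdict: not equivalent; witness: base=-6, step=1


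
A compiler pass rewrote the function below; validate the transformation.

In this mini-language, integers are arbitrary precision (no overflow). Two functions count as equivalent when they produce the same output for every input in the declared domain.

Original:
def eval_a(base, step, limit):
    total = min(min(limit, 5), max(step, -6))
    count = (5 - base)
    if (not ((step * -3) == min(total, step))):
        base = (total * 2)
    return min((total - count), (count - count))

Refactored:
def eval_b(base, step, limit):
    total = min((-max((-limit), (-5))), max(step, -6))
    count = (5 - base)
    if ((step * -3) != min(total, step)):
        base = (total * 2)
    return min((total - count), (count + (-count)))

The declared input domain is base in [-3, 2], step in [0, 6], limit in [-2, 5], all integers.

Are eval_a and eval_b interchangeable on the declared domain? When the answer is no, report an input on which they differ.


Changes here: comparison usage differs; and min/max/abs usage differs; and boolean connective usage differs; and arithmetic usage differs; the full 336-point sweep finds no disagreement.
verdict: equivalent


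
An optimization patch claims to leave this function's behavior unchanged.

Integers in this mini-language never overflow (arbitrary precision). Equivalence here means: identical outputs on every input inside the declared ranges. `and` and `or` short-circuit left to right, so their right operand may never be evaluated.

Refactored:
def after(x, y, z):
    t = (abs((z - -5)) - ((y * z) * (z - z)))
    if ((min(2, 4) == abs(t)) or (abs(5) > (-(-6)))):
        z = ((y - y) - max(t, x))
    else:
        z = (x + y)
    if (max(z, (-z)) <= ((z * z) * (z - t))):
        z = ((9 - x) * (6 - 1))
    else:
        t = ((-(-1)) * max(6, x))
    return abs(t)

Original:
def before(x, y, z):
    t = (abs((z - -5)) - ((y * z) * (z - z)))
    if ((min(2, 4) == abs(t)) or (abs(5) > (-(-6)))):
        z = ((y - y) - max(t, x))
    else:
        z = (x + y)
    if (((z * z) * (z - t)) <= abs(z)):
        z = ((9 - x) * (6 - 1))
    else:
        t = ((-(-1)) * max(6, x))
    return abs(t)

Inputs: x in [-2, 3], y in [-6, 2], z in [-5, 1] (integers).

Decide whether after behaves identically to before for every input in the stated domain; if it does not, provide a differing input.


Consider the input x=-2, y=-6, z=-5.
before: t = 0; ((min(2, 4) == abs(t)) or (abs(5) > (-(-6)))) -> false; z = -8; (((z * z) * (z - t)) <= abs(z)) -> true; z = 55; return 0
after: t = 0; ((min(2, 4) == abs(t)) or (abs(5) > (-(-6)))) -> false; z = -8; (max(z, (-z)) <= ((z * z) * (z - t))) -> false; t = 6; return 6
0 against 6: the behavior changed.
verdict: not equivalent; witness: x=-2, y=-6, z=-5


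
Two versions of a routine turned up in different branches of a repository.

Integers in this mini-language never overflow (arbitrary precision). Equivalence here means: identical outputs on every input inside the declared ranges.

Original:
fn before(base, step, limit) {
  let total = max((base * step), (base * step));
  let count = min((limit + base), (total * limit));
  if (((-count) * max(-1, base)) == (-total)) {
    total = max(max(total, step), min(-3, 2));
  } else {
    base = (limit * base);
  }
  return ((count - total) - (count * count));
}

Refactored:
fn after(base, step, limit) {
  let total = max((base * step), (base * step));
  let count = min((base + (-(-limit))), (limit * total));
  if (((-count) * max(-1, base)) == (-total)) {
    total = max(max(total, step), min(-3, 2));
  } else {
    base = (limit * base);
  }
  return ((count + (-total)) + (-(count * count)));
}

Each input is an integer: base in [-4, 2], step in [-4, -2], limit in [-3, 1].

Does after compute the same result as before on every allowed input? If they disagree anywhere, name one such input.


The two are interchangeable: arithmetic usage differs, and every declared input agrees.
As a probe, take base=-4, step=-2, limit=-2: before runs total := 8 | count := -16 | (((-count) * max(-1, base)) == (-total)): false | base := 8 | result -280; after runs total := 8 | count := -16 | (((-count) * max(-1, base)) == (-total)): false | base := 8 | result -280; both end at -280.
Every one of the 105 inputs gives matching results.
verdict: equivalent


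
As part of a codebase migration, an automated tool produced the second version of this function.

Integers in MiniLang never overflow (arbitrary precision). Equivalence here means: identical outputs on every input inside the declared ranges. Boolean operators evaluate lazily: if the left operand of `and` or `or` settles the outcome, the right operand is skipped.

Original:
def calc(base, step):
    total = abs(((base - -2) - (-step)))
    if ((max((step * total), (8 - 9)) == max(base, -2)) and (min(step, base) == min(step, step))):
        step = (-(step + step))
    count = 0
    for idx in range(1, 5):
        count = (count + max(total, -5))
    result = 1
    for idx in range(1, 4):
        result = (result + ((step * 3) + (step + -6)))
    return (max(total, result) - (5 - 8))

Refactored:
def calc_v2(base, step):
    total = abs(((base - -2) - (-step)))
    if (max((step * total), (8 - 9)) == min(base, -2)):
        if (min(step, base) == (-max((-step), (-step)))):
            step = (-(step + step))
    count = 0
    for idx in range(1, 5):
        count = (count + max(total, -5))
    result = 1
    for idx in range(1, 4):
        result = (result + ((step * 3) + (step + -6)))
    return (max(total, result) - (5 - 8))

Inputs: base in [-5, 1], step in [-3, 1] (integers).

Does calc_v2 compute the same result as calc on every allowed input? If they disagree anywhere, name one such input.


Input base=-1, step=-3: 58 from calc versus 5 from calc_v2.
verdict: not equivalent; witness: base=-1, step=-3


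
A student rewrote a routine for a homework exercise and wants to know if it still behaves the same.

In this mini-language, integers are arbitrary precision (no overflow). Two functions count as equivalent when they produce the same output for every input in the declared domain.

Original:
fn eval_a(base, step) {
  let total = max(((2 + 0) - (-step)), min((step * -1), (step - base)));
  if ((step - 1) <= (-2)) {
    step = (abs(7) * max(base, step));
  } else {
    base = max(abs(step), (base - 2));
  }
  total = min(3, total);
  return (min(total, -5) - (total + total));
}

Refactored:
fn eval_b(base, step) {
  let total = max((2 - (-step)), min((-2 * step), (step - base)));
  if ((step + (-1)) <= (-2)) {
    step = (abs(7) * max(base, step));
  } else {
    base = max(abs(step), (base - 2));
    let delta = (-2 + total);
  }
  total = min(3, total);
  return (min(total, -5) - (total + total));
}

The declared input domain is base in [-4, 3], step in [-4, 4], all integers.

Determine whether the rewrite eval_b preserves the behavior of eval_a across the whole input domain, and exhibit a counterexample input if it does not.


Try base=-4, step=-1.
eval_a: total := 1 | ((step - 1) <= (-2)): true | step := -7 | total := 1 | result -7
eval_b: total := 2 | ((step + (-1)) <= (-2)): true | step := -7 | total := 2 | result -9
-7 vs -9 — the two versions disagree here.
verdict: not equivalent; witness: base=-4, step=-1


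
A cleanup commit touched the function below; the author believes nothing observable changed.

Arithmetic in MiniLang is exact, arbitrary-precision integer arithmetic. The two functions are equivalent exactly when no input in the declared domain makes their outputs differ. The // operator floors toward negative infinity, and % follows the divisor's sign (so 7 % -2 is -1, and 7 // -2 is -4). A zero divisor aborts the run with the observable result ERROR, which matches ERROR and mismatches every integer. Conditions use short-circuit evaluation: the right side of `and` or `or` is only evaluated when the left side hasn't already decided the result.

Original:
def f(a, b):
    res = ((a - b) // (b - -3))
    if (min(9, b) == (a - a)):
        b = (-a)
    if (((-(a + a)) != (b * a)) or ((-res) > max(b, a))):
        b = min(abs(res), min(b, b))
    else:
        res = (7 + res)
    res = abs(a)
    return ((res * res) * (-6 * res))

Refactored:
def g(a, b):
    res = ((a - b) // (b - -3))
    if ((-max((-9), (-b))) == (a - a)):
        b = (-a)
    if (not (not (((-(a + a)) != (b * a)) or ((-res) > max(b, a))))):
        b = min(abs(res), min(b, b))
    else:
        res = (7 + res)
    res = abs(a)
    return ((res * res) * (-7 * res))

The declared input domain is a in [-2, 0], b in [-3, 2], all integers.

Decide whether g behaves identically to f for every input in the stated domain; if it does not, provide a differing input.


There is a counterexample at a=-2, b=-2: -48 on one side, -56 on the other.
f: res = 0; (min(9, b) == (a - a)) -> false; (((-(a + a)) != (b * a)) or ((-res) > max(b, a))) -> true; b = -2; res = 2; return -48
g: res = 0; ((-max((-9), (-b))) == (a - a)) -> false; (not (not (((-(a + a)) != (b * a)) or ((-res) > max(b, a))))) -> true; b = -2; res = 2; return -56
verdict: not equivalent; witness: a=-2, b=-2


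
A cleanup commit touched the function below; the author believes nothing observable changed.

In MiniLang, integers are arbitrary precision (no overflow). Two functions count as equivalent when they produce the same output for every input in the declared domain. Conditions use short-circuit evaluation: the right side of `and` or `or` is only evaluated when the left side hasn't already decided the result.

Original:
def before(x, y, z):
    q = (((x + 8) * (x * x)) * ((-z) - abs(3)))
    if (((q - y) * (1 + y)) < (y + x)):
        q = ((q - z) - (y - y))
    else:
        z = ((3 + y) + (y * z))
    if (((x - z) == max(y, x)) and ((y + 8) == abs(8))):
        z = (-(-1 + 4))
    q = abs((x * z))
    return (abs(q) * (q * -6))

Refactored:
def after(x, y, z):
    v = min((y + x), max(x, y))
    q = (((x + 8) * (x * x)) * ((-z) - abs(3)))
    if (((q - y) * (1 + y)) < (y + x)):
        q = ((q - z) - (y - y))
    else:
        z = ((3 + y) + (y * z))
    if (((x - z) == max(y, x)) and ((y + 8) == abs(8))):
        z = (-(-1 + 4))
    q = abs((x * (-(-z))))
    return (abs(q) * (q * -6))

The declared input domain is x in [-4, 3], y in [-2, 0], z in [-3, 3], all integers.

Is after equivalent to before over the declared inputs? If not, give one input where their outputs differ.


Reading the diff, among the changes: statement counts differ; and arithmetic usage differs; and min/max/abs usage differs; and local variable names differ.
Tracing x=2, y=-2, z=1: before: q := -160 | (((q - y) * (1 + y)) < (y + x)): false | z := -1 | (((x - z) == max(y, x)) and ((y + 8) == abs(8))): false | q := 2 | result -24 | after: v := 0 | q := -160 | (((q - y) * (1 + y)) < (y + x)): false | z := -1 | (((x - z) == max(y, x)) and ((y + 8) == abs(8))): false | q := 2 | result -24 — matching result -24.
Across all 168 domain points the two functions coincide.
verdict: equivalent


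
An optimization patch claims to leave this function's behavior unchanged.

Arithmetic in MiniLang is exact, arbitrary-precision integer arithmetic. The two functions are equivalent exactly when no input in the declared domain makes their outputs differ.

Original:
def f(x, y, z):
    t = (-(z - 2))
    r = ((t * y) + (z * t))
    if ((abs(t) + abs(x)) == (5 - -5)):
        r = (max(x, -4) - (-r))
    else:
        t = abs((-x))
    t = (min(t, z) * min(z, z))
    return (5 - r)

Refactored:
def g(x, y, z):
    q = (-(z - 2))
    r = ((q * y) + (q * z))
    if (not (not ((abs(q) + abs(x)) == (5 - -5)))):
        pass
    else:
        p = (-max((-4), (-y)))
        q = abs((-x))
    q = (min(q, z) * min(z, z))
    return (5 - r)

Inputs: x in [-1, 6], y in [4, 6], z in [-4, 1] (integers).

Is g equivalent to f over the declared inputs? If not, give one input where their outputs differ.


Take x=4, y=4, z=-4.
f: t becomes 6; next r becomes 0; next ((abs(t) + abs(x)) == (5 - -5)) evaluates to true; next r becomes 4; next t becomes 16; next final value 1
g: q becomes 6; next r becomes 0; next (not (not ((abs(q) + abs(x)) == (5 - -5)))) evaluates to true; next q becomes 16; next final value 5
1 against 5: the behavior changed.
verdict: not equivalent; witness: x=4, y=4, z=-4


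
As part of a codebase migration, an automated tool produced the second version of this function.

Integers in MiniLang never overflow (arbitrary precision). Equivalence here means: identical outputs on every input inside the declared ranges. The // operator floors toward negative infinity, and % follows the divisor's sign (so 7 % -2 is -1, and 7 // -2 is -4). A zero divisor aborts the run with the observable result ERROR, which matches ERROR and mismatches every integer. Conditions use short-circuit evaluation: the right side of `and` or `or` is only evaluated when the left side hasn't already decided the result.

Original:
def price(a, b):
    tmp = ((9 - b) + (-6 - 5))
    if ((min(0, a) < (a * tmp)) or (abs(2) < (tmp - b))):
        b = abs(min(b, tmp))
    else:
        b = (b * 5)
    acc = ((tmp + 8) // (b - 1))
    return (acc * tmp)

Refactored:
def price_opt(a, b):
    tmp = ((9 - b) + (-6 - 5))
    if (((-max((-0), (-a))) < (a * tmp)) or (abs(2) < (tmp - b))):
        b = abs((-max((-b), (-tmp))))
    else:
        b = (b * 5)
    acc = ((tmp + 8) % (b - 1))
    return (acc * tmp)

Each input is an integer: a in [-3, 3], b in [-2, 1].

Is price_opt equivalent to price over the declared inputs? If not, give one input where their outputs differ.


Run the pair on a=-3, b=0.
price: tmp=-2, then ((min(0, a) < (a * tmp)) or (abs(2) < (tmp - b))) is true, then b=2, then acc=6, then returns -12
price_opt: tmp=-2, then (((-max((-0), (-a))) < (a * tmp)) or (abs(2) < (tmp - b))) is true, then b=2, then acc=0, then returns 0
-12 != 0, so the rewrite changes behavior.
verdict: not equivalent; witness: a=-3, b=0


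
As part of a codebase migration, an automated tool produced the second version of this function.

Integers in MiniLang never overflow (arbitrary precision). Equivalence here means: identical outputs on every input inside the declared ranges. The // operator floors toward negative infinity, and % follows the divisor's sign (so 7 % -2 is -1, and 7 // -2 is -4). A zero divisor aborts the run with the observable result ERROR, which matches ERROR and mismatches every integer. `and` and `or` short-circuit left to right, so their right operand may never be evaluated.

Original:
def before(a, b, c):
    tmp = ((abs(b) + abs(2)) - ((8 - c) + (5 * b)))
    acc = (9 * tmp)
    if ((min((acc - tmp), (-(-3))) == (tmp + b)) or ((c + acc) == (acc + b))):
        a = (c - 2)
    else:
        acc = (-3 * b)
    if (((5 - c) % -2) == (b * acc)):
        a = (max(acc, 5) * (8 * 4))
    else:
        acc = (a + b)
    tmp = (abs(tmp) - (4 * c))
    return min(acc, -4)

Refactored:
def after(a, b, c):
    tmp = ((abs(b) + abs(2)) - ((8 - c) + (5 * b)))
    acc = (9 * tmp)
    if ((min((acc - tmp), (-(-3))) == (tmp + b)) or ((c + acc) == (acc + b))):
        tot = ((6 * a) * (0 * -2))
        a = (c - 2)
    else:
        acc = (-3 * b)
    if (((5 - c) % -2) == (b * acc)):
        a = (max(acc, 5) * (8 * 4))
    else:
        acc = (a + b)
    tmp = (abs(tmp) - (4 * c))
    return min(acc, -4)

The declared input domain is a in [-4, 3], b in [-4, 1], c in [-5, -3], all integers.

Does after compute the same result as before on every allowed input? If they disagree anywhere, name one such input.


Reading the diff, among the changes: constant usage differs; and statement counts differ; and local variable names differ; and arithmetic usage differs.
As a probe, take a=-2, b=-3, c=-5: before runs tmp := 7 | acc := 63 | ((min((acc - tmp), (-(-3))) == (tmp + b)) or ((c + acc) == (acc + b))): false | acc := 9 | (((5 - c) % -2) == (b * acc)): false | acc := -5 | tmp := 27 | result -5; after runs tmp := 7 | acc := 63 | ((min((acc - tmp), (-(-3))) == (tmp + b)) or ((c + acc) == (acc + b))): false | acc := 9 | (((5 - c) % -2) == (b * acc)): false | acc := -5 | tmp := 27 | result -5; both end at -5.
Every one of the 144 inputs gives matching results.
verdict: equivalent


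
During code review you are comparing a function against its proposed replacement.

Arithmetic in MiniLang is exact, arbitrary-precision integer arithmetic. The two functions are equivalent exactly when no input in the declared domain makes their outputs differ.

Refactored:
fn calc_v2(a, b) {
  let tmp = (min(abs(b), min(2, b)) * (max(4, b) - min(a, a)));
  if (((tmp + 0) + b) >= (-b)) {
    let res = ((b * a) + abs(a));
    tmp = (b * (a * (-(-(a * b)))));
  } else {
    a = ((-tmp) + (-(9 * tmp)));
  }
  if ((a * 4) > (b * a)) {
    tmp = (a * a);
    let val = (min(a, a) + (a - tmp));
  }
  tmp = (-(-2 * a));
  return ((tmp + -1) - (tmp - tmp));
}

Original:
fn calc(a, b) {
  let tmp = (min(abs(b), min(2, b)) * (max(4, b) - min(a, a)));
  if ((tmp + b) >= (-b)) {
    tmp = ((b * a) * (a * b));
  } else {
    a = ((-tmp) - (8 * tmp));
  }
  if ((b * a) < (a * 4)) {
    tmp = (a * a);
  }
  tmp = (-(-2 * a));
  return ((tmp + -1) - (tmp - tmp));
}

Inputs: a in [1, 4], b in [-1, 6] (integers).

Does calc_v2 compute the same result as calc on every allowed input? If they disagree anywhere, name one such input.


Not equivalent: a=1, b=-1 separates them (53 vs 59).
calc: tmp=-3, then ((tmp + b) >= (-b)) is false, then a=27, then ((b * a) < (a * 4)) is true, then tmp=729, then tmp=54, then returns 53
calc_v2: tmp=-3, then (((tmp + 0) + b) >= (-b)) is false, then a=30, then ((a * 4) > (b * a)) is true, then tmp=900, then val=-840, then tmp=60, then returns 59
verdict: not equivalent; witness: a=1, b=-1


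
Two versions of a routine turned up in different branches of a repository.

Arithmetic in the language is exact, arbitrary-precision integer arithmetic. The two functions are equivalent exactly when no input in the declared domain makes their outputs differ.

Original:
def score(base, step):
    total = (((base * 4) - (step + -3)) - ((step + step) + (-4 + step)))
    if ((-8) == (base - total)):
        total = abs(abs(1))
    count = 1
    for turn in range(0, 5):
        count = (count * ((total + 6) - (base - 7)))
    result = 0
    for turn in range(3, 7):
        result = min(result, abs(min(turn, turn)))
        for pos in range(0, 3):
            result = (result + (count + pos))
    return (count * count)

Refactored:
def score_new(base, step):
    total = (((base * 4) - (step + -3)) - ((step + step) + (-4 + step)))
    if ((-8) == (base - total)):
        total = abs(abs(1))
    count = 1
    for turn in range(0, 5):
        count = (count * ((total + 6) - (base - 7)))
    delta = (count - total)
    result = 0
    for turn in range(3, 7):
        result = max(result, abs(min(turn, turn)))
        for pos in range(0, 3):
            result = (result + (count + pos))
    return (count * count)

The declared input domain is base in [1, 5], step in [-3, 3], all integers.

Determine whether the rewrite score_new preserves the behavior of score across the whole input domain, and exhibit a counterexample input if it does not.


Although `min(result, abs(min(turn, turn)))` became `max(result, abs(min(turn, turn)))`, no input in the stated domain can expose it.
Spot check at base=1, step=0 — score: total becomes 11; next ((-8) == (base - total)) evaluates to false; next count becomes 1; next at turn=0:; next count becomes 23; next at turn=1:; next count becomes 529; next at turn=2:; next count becomes 12167; next at turn=3:; next count becomes 279841; next at turn=4:; next count becomes 6436343; next result becomes 0; next at turn=3:; next result becomes 0; next at pos=0:; next result becomes 6436343; next at pos=1:; next result becomes 12872687; next at pos=2:; next result becomes 19309032; next at turn=4:; next result becomes 4; next at pos=0:; next result becomes 6436347; next at pos=1:; next result becomes 12872691; next at pos=2:; next result becomes 19309036; next at turn=5:; next result becomes 5; next at pos=0:; next result becomes 6436348; next at pos=1:; next result becomes 12872692; next at pos=2:; next result becomes 19309037; next at turn=6:; next result becomes 6; next at pos=0:; next result becomes 6436349; next at pos=1:; next result becomes 12872693; next at pos=2:; next result becomes 19309038; next final value 41426511213649. score_new: total becomes 11; next ((-8) == (base - total)) evaluates to false; next count becomes 1; next at turn=0:; next count becomes 23; next at turn=1:; next count becomes 529; next at turn=2:; next count becomes 12167; next at turn=3:; next count becomes 279841; next at turn=4:; next count becomes 6436343; next delta becomes 6436332; next result becomes 0; next at turn=3:; next result becomes 3; next at pos=0:; next result becomes 6436346; next at pos=1:; next result becomes 12872690; next at pos=2:; next result becomes 19309035; next at turn=4:; next result becomes 19309035; next at pos=0:; next result becomes 25745378; next at pos=1:; next result becomes 32181722; next at pos=2:; next result becomes 38618067; next at turn=5:; next result becomes 38618067; next at pos=0:; next result becomes 45054410; next at pos=1:; next result becomes 51490754; next at pos=2:; next result becomes 57927099; next at turn=6:; next result becomes 57927099; next at pos=0:; next result becomes 64363442; next at pos=1:; next result becomes 70799786; next at pos=2:; next result becomes 77236131; next final value 41426511213649. Both give 41426511213649.
Sweeping the whole domain (35 inputs) finds no disagreement.
verdict: equivalent


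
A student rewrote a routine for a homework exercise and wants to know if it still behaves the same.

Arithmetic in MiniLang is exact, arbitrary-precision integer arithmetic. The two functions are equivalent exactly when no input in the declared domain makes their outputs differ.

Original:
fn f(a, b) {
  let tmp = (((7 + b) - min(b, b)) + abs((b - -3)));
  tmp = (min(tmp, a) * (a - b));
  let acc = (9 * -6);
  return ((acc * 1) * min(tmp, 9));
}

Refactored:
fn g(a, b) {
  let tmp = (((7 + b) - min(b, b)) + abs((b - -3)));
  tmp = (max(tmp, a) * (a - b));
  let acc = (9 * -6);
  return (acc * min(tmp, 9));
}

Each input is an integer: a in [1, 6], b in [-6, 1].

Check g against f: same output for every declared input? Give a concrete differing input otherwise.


Consider the input a=1, b=-6.
f: tmp := 10 | tmp := 7 | acc := -54 | result -378
g: tmp := 10 | tmp := 70 | acc := -54 | result -486
-378 != -486, so the rewrite changes behavior.
verdict: not equivalent; witness: a=1, b=-6


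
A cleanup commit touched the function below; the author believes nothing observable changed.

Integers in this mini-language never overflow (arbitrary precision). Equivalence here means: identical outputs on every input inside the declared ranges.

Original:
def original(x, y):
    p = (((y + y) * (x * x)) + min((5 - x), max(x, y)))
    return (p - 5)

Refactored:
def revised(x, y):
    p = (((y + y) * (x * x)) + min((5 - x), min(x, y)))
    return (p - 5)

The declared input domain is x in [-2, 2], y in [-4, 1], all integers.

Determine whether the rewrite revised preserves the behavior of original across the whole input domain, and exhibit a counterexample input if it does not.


There is a counterexample at x=-2, y=-4: -39 on one side, -41 on the other.
original: p := -34 | result -39
revised: p := -36 | result -41
verdict: not equivalent; witness: x=-2, y=-4


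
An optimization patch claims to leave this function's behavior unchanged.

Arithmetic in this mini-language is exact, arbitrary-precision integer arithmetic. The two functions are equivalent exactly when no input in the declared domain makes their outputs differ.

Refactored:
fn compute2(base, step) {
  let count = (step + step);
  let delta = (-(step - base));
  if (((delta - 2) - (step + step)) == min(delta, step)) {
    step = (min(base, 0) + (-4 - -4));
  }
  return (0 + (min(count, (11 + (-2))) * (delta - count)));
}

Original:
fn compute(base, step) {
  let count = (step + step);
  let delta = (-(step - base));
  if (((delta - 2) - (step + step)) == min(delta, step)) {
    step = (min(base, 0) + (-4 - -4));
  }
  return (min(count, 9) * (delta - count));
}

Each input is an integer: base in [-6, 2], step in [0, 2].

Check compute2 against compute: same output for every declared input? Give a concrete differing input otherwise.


Side by side, the visible changes include: arithmetic usage differs; and constant usage differs.
One worked example (base=-2, step=1) — compute: count=2, then delta=-3, then (((delta - 2) - (step + step)) == min(delta, step)) is false, then returns -10; compute2: count=2, then delta=-3, then (((delta - 2) - (step + step)) == min(delta, step)) is false, then returns -10; agreement on -10.
Sweeping the whole domain (27 inputs) finds no disagreement.
verdict: equivalent


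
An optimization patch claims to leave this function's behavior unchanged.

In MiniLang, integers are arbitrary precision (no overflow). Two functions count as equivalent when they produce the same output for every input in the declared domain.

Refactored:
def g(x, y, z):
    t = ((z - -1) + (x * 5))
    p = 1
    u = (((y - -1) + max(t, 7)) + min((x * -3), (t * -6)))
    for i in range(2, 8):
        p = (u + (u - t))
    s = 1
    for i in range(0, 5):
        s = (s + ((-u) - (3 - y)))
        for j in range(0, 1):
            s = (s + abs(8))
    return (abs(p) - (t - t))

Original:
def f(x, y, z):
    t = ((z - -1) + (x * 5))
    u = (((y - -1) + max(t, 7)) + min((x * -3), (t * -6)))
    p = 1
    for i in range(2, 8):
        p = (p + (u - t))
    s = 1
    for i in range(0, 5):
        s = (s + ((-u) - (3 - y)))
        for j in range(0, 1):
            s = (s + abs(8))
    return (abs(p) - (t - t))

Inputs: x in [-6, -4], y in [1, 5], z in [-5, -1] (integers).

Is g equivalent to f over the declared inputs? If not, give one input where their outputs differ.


At x=-6, y=1, z=-5: f gives 367, g gives 88.
verdict: not equivalent; witness: x=-6, y=1, z=-5


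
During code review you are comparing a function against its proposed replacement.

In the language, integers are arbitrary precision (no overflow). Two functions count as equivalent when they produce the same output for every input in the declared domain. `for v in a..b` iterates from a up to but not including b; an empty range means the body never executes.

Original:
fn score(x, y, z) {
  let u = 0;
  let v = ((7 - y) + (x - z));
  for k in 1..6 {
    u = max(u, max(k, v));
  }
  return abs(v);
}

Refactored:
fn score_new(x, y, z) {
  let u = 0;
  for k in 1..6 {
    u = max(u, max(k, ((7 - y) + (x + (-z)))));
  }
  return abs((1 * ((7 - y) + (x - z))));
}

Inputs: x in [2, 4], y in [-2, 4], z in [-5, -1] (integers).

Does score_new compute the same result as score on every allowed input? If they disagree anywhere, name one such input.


The two versions differ — the changes include local variable names differ; and arithmetic usage differs; and constant usage differs; and statement counts differ.
Tracing x=4, y=4, z=-3: score: u=0, then v=10, then (k=1), then u=10, then (k=2), then u=10, then (k=3), then u=10, then (k=4), then u=10, then (k=5), then u=10, then returns 10 | score_new: u=0, then (k=1), then u=10, then (k=2), then u=10, then (k=3), then u=10, then (k=4), then u=10, then (k=5), then u=10, then returns 10 — matching result 10.
Sweeping the whole domain (105 inputs) finds no disagreement.
verdict: equivalent


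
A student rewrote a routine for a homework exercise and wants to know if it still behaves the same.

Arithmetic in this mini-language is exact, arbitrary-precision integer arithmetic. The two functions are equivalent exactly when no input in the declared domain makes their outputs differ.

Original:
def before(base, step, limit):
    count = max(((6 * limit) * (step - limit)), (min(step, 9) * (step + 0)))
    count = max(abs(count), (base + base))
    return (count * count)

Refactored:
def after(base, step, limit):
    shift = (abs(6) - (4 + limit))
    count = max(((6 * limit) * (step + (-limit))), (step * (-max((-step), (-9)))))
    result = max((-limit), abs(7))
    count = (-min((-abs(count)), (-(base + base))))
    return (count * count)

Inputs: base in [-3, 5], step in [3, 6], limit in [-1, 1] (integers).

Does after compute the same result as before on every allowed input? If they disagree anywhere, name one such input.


Equivalent — the differences include min/max/abs usage differs, plus local variable names differ, plus statement counts differ, plus constant usage differs, plus arithmetic usage differs, yet no declared input distinguishes the two.
As a probe, take base=-1, step=4, limit=-1: before runs count = 16; count = 16; return 256; after runs shift = 3; count = 16; result = 7; count = 16; return 256; both end at 256.
Checked all 108 inputs in the declared domain: the outputs agree on every one.
verdict: equivalent


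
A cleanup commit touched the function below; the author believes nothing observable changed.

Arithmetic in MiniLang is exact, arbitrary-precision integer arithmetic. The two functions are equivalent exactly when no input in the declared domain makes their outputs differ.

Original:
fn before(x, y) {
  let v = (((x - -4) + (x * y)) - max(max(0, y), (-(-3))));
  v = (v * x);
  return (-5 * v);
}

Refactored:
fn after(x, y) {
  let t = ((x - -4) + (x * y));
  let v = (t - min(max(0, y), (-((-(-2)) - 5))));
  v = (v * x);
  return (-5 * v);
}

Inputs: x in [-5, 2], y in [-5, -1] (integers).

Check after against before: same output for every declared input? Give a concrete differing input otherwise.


The rewrite breaks on x=-5, y=-5, where the results are 525 and 600.
before: v = 21; v = -105; return 525
after: t = 24; v = 24; v = -120; return 600
verdict: not equivalent; witness: x=-5, y=-5


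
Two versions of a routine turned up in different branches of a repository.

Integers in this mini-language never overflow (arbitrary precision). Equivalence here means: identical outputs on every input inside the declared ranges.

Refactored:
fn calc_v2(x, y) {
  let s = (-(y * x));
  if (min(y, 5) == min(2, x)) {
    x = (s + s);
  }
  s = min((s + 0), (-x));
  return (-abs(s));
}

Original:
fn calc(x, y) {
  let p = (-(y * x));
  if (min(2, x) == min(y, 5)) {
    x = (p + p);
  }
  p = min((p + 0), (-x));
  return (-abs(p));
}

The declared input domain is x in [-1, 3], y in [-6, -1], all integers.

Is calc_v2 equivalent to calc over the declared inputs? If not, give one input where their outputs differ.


Side by side, the visible changes include: local variable names differ.
Tracing x=0, y=-2: calc: p = 0; (min(2, x) == min(y, 5)) -> false; p = 0; return 0 | calc_v2: s = 0; (min(y, 5) == min(2, x)) -> false; s = 0; return 0 — matching result 0.
An exhaustive pass over the 30 declared inputs shows identical outputs.
verdict: equivalent


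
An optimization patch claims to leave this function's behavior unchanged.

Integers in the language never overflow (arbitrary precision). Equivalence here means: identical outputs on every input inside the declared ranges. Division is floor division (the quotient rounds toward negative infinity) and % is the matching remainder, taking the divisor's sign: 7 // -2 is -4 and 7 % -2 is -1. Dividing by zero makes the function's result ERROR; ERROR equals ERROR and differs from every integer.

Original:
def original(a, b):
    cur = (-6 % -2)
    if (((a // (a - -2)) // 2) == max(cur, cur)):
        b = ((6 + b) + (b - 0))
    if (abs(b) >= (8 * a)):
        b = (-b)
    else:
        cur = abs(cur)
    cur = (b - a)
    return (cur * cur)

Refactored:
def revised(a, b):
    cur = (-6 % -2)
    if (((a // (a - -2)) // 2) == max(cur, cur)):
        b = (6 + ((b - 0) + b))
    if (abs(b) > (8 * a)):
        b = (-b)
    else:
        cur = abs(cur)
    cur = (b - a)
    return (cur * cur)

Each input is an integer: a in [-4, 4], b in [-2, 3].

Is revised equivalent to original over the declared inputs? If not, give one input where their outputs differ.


a=1, b=1 yields 81 from original but 49 from revised.
verdict: not equivalent; witness: a=1, b=1


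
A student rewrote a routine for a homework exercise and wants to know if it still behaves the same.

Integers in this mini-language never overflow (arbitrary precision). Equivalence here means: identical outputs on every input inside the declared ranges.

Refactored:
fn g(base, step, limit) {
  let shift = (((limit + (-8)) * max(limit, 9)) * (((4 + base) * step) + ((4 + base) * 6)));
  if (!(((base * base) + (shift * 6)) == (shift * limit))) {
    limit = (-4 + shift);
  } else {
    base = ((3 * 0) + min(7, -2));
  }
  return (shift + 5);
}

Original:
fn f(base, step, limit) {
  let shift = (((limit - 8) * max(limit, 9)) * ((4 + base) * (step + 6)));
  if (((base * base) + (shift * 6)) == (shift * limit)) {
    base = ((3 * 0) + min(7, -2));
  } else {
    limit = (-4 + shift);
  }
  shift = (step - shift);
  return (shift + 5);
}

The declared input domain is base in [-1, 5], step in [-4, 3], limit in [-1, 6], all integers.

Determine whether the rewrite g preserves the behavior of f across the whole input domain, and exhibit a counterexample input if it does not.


At base=-1, step=-4, limit=-1: f gives 487, g gives -481.
verdict: not equivalent; witness: base=-1, step=-4, limit=-1
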